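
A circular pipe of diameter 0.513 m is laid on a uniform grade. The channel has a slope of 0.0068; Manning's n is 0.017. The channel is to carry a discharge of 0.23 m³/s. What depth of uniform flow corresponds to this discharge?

y_n = 0.381 m

Manning's equation rearranged: A R^(2/3) = nQ / (1·√S) = 0.017 × 0.23 / (√0.0068) = 0.04742.
Trying y = 0.472 m: A R^(2/3) = 0.05642 — high.
Trying y = 0.326 m: A R^(2/3) = 0.03848 — low.
Trying y = 0.381 m: A R^(2/3) = 0.04738 — close enough.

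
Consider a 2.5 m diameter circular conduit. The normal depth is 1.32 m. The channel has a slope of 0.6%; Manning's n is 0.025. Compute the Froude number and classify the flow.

subcritical

For a circular section of diameter D = 2.5 m at depth y = 1.32 m, the central angle is θ = 2 arccos(1 − 2y/D) = 3.254 rad. Then A = (D²/8)(θ − sin θ) = 2.629 m² and P = Dθ/2 = 4.067 m.
Hydraulic radius R = A/P = 2.629/4.067 = 0.6465 m.
V = (1/n) R^(2/3) √S = (1/0.025) × 0.6465^(2/3) × √0.006 = 2.317 m/s. Hydraulic depth D_h = A/T = 2.629/2.496 = 1.053 m.
Froude number Fr = V/√(g·D_h) = 2.317/√(9.81×1.053) = 0.721, which is less than 1, so the flow is subcritical.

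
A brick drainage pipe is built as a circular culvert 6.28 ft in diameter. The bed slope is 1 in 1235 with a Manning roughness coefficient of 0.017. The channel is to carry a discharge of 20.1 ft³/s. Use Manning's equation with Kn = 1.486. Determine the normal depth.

y_n = 1.87 ft

Manning's equation rearranged: A R^(2/3) = nQ / (1.486·√S) = 0.017 × 20.1 / (1.486 × √0.0008097) = 8.081.
Try y = 2.28 ft: A R^(2/3) = 11.79 — high.
Try y = 1.87 ft: A R^(2/3) = 8.076 — matches.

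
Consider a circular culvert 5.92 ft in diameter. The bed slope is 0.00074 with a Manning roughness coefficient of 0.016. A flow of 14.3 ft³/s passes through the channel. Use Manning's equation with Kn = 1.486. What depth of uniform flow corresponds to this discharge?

Manning's equation rearranged: A R^(2/3) = nQ / (1.486·√S) = 0.016 × 14.3 / (1.486 × √0.00074) = 5.66.
Try y = 1.22 ft: A R^(2/3) = 3.326 — low.
Try y = 1.59 ft: A R^(2/3) = 5.641 — ≈ 5.66.

y_n = 1.59 ft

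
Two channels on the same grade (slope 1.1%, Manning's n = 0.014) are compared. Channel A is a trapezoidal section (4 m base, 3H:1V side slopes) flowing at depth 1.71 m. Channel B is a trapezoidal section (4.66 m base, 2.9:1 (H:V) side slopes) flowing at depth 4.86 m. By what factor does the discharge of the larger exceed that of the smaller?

10.8

Channel A: With bottom width b = 4 m and side slope z = 3: A = (b + zy)y = (4 + 3×1.71)×1.71 = 15.61 m²; P = b + 2y√(1+z²) = 4 + 2×1.71×3.162 = 14.81 m. Hydraulic radius R = A/P = 15.61/14.81 = 1.054 m. Q_A = (1/0.014)·15.61·1.054^(2/3)·√0.011 = 121.1 m³/s.
Channel B: With bottom width b = 4.66 m and side slope z = 2.9: A = (b + zy)y = (4.66 + 2.9×4.86)×4.86 = 91.14 m²; P = b + 2y√(1+z²) = 4.66 + 2×4.86×3.068 = 34.48 m. Hydraulic radius R = A/P = 91.14/34.48 = 2.644 m. Q_B = (1/0.014)·91.14·2.644^(2/3)·√0.011 = 1305 m³/s.
The larger discharge is 1305 m³/s and the smaller is 121.1 m³/s; the ratio is 10.8.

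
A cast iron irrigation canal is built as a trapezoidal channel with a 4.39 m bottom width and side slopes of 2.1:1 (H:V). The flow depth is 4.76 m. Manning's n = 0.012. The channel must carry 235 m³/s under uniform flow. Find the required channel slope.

With bottom width b = 4.39 m and side slope z = 2.1: A = (b + zy)y = (4.39 + 2.1×4.76)×4.76 = 68.48 m²; P = b + 2y√(1+z²) = 4.39 + 2×4.76×2.326 = 26.53 m.
Hydraulic radius R = A/P = 68.48/26.53 = 2.581 m.
From Manning's equation, S = [nQ / (1 A R^(2/3))]² = [0.012 × 235 / (1 × 68.48 × 2.581^(2/3))]² = 0.000479.

S = 0.000479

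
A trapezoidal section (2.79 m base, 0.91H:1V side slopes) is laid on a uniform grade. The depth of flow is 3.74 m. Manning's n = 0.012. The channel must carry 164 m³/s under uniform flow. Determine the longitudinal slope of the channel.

S = 0.00331

With bottom width b = 2.79 m and side slope z = 0.91: A = (b + zy)y = (2.79 + 0.91×3.74)×3.74 = 23.16 m²; P = b + 2y√(1+z²) = 2.79 + 2×3.74×1.352 = 12.9 m.
Hydraulic radius R = A/P = 23.16/12.9 = 1.795 m.
From Manning's equation, S = [nQ / (1 A R^(2/3))]² = [0.012 × 164 / (1 × 23.16 × 1.795^(2/3))]² = 0.00331.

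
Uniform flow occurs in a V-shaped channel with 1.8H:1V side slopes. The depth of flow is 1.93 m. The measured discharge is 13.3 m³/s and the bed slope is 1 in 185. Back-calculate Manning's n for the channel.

n = 0.0331

For a triangular section with side slope z = 1.8: A = zy² = 1.8×1.93² = 6.705 m²; P = 2y√(1+z²) = 2×1.93×2.059 = 7.948 m.
Hydraulic radius R = A/P = 6.705/7.948 = 0.8436 m.
Rearranging Manning's equation: n = (1/Q) A R^(2/3) S^(1/2) = (1/13.3) × 6.705 × 0.8436^(2/3) × √0.005405 = 0.0331.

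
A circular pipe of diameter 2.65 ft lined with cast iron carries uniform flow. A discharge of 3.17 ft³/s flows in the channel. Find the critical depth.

y_c = 0.574 ft

At critical depth, Q² T / (g A³) = 1, i.e. A³/T = Q²/g = 3.17²/32.2 = 0.3121.
Trying y = 0.511 ft: A³/T = 0.198 — too small.
Trying y = 0.679 ft: A³/T = 0.6012 — too large.
Trying y = 0.574 ft: A³/T = 0.3121 — ≈ 0.3121.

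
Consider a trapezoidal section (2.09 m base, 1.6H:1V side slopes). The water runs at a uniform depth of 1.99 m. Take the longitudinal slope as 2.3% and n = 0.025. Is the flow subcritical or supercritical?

With bottom width b = 2.09 m and side slope z = 1.6: A = (b + zy)y = (2.09 + 1.6×1.99)×1.99 = 10.5 m²; P = b + 2y√(1+z²) = 2.09 + 2×1.99×1.887 = 9.599 m.
Hydraulic radius R = A/P = 10.5/9.599 = 1.093 m.
V = (1/n) R^(2/3) √S = (1/0.025) × 1.093^(2/3) × √0.023 = 6.438 m/s. Hydraulic depth D_h = A/T = 10.5/8.458 = 1.241 m.
Froude number Fr = V/√(g·D_h) = 6.438/√(9.81×1.241) = 1.85, which is greater than 1, so the flow is supercritical.

supercritical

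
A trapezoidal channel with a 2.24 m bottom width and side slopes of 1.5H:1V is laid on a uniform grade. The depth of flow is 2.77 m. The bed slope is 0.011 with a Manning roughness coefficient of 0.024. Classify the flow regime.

supercritical

With bottom width b = 2.24 m and side slope z = 1.5: A = (b + zy)y = (2.24 + 1.5×2.77)×2.77 = 17.71 m²; P = b + 2y√(1+z²) = 2.24 + 2×2.77×1.803 = 12.23 m.
Hydraulic radius R = A/P = 17.71/12.23 = 1.449 m.
V = (1/n) R^(2/3) √S = (1/0.024) × 1.449^(2/3) × √0.011 = 5.595 m/s. Hydraulic depth D_h = A/T = 17.71/10.55 = 1.679 m.
Froude number Fr = V/√(g·D_h) = 5.595/√(9.81×1.679) = 1.38, which is greater than 1, so the flow is supercritical.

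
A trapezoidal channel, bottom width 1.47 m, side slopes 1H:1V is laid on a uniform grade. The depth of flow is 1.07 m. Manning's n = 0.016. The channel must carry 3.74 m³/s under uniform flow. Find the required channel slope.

S = 0.000949

With bottom width b = 1.47 m and side slope z = 1: A = (b + zy)y = (1.47 + 1×1.07)×1.07 = 2.718 m²; P = b + 2y√(1+z²) = 1.47 + 2×1.07×1.414 = 4.496 m.
Hydraulic radius R = A/P = 2.718/4.496 = 0.6044 m.
From Manning's equation, S = [nQ / (1 A R^(2/3))]² = [0.016 × 3.74 / (1 × 2.718 × 0.6044^(2/3))]² = 0.000949.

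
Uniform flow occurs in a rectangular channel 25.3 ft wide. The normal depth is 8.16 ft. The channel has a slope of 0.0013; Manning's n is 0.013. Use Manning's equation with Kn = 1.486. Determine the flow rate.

Q = 2470 ft³/s

Flow area A = b·y = 25.3 × 8.16 = 206.4 ft². Wetted perimeter P = b + 2y = 25.3 + 2×8.16 = 41.62 ft.
Hydraulic radius R = A/P = 206.4/41.62 = 4.96 ft.
Manning's equation: Q = (1.486/n) A R^(2/3) S^(1/2) = (1.486/0.013) × 206.4 × 4.96^(2/3) × 0.0013^(1/2) = 2470 ft³/s.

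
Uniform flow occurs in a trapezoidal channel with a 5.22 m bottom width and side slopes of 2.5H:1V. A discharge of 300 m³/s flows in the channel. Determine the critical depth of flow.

At critical depth, Q² T / (g A³) = 1, i.e. A³/T = Q²/g = 300²/9.81 = 9174.
Try y = 4.98 m: A³/T = 22620 — high.
Try y = 3.54 m: A³/T = 5391 — low.
Try y = 4.02 m: A³/T = 9135 — ≈ 9174.

y_c = 4.02 m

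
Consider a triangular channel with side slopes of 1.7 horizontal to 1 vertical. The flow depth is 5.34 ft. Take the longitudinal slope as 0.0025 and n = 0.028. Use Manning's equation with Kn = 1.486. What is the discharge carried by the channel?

Q = 224 ft³/s

For a triangular section with side slope z = 1.7: A = zy² = 1.7×5.34² = 48.48 ft²; P = 2y√(1+z²) = 2×5.34×1.972 = 21.06 ft.
Hydraulic radius R = A/P = 48.48/21.06 = 2.301 ft.
Manning's equation: Q = (1.486/n) A R^(2/3) S^(1/2) = (1.486/0.028) × 48.48 × 2.301^(2/3) × 0.0025^(1/2) = 224 ft³/s.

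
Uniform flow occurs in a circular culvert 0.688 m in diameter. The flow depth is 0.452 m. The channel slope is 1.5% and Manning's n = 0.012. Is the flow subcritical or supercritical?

supercritical

For a circular section of diameter D = 0.688 m at depth y = 0.452 m, the central angle is θ = 2 arccos(1 − 2y/D) = 3.78 rad. Then A = (D²/8)(θ − sin θ) = 0.2589 m² and P = Dθ/2 = 1.3 m.
Hydraulic radius R = A/P = 0.2589/1.3 = 0.1991 m.
V = (1/n) R^(2/3) √S = (1/0.012) × 0.1991^(2/3) × √0.015 = 3.48 m/s. Hydraulic depth D_h = A/T = 0.2589/0.6532 = 0.3964 m.
Froude number Fr = V/√(g·D_h) = 3.48/√(9.81×0.3964) = 1.76, which is greater than 1, so the flow is supercritical.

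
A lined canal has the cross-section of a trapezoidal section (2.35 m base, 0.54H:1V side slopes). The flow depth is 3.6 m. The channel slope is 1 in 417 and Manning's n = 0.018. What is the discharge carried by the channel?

Q = 54.3 m³/s

With bottom width b = 2.35 m and side slope z = 0.54: A = (b + zy)y = (2.35 + 0.54×3.6)×3.6 = 15.46 m²; P = b + 2y√(1+z²) = 2.35 + 2×3.6×1.136 = 10.53 m.
Hydraulic radius R = A/P = 15.46/10.53 = 1.468 m.
Manning's equation: Q = (1/n) A R^(2/3) S^(1/2) = (1/0.018) × 15.46 × 1.468^(2/3) × 0.002398^(1/2) = 54.3 m³/s.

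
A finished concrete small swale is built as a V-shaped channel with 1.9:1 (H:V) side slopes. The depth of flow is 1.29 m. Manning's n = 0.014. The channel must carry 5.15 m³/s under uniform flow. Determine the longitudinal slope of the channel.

S = 0.0011

For a triangular section with side slope z = 1.9: A = zy² = 1.9×1.29² = 3.162 m²; P = 2y√(1+z²) = 2×1.29×2.147 = 5.539 m.
Hydraulic radius R = A/P = 3.162/5.539 = 0.5708 m.
From Manning's equation, S = [nQ / (1 A R^(2/3))]² = [0.014 × 5.15 / (1 × 3.162 × 0.5708^(2/3))]² = 0.0011.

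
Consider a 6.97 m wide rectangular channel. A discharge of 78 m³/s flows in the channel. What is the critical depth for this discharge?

y_c = 2.34 m

For a rectangular channel, critical depth y_c = (q²/g)^(1/3) where q = Q/b = 78/6.97 = 11.19 m²/s.
So y_c = (11.19²/9.81)^(1/3) = 2.34 m.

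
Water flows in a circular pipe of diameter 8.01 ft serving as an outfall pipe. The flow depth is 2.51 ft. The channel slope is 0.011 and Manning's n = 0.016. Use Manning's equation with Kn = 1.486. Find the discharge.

For a circular section of diameter D = 8.01 ft at depth y = 2.51 ft, the central angle is θ = 2 arccos(1 − 2y/D) = 2.377 rad. Then A = (D²/8)(θ − sin θ) = 13.5 ft² and P = Dθ/2 = 9.518 ft.
Hydraulic radius R = A/P = 13.5/9.518 = 1.419 ft.
Manning's equation: Q = (1.486/n) A R^(2/3) S^(1/2) = (1.486/0.016) × 13.5 × 1.419^(2/3) × 0.011^(1/2) = 166 ft³/s.

Q = 166 ft³/s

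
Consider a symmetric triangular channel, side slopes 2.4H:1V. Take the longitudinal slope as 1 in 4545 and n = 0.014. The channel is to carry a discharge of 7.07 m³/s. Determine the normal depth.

Manning's equation rearranged: A R^(2/3) = nQ / (1·√S) = 0.014 × 7.07 / (√0.00022) = 6.673.
Try y = 2.1 m: A R^(2/3) = 10.37 — too large.
Try y = 1.54 m: A R^(2/3) = 4.533 — too small.
Try y = 1.78 m: A R^(2/3) = 6.67 — close enough.

y_n = 1.78 m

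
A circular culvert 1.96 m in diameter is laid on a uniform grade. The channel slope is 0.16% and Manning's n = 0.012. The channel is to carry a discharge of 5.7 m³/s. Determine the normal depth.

y_n = 1.47 m

Manning's equation rearranged: A R^(2/3) = nQ / (1·√S) = 0.012 × 5.7 / (√0.0016) = 1.71.
At y = 1.59 m: A R^(2/3) = 1.858 — too large.
At y = 1.15 m: A R^(2/3) = 1.217 — too small.
At y = 1.47 m: A R^(2/3) = 1.71 — matches.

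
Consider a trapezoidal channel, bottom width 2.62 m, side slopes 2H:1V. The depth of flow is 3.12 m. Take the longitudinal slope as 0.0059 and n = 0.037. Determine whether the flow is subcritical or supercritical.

With bottom width b = 2.62 m and side slope z = 2: A = (b + zy)y = (2.62 + 2×3.12)×3.12 = 27.64 m²; P = b + 2y√(1+z²) = 2.62 + 2×3.12×2.236 = 16.57 m.
Hydraulic radius R = A/P = 27.64/16.57 = 1.668 m.
V = (1/n) R^(2/3) √S = (1/0.037) × 1.668^(2/3) × √0.0059 = 2.92 m/s. Hydraulic depth D_h = A/T = 27.64/15.1 = 1.831 m.
Froude number Fr = V/√(g·D_h) = 2.92/√(9.81×1.831) = 0.689, which is less than 1, so the flow is subcritical.

subcritical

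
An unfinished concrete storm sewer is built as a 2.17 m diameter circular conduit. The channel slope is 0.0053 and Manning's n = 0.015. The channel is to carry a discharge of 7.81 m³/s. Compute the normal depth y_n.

Manning's equation rearranged: A R^(2/3) = nQ / (1·√S) = 0.015 × 7.81 / (√0.0053) = 1.609.
At y = 1.57 m: A R^(2/3) = 2.148 — too large.
At y = 1.1 m: A R^(2/3) = 1.259 — too small.
At y = 1.28 m: A R^(2/3) = 1.61 — close enough.

y_n = 1.28 m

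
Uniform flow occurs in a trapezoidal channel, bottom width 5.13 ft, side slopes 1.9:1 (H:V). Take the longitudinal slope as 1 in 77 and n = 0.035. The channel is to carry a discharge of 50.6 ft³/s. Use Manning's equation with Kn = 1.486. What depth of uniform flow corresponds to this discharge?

y_n = 1.38 ft

Manning's equation rearranged: A R^(2/3) = nQ / (1.486·√S) = 0.035 × 50.6 / (1.486 × √0.01299) = 10.46.
Trying y = 1.23 ft: A R^(2/3) = 8.448 — low.
Trying y = 1.38 ft: A R^(2/3) = 10.47 — ≈ 10.46.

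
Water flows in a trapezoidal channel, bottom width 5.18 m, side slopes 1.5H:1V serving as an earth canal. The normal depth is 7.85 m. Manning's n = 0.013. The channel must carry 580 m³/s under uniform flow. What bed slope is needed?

With bottom width b = 5.18 m and side slope z = 1.5: A = (b + zy)y = (5.18 + 1.5×7.85)×7.85 = 133.1 m²; P = b + 2y√(1+z²) = 5.18 + 2×7.85×1.803 = 33.48 m.
Hydraulic radius R = A/P = 133.1/33.48 = 3.975 m.
From Manning's equation, S = [nQ / (1 A R^(2/3))]² = [0.013 × 580 / (1 × 133.1 × 3.975^(2/3))]² = 0.00051.

S = 0.00051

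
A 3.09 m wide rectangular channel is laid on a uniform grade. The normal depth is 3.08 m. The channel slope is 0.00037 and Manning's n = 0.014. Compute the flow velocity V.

V = 1.4 m/s

Flow area A = b·y = 3.09 × 3.08 = 9.517 m². Wetted perimeter P = b + 2y = 3.09 + 2×3.08 = 9.25 m.
Hydraulic radius R = A/P = 9.517/9.25 = 1.029 m.
From Manning's equation, V = (1/n) R^(2/3) S^(1/2) = (1/0.014) × 1.029^(2/3) × 0.00037^(1/2) = 1.4 m/s.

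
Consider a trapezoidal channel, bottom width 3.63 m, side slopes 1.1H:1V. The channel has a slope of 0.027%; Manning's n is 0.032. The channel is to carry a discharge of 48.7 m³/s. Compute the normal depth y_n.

Manning's equation rearranged: A R^(2/3) = nQ / (1·√S) = 0.032 × 48.7 / (√0.00027) = 94.84.
Trying y = 5.81 m: A R^(2/3) = 115.3 — over.
Trying y = 4.72 m: A R^(2/3) = 73.76 — short.
Trying y = 5.31 m: A R^(2/3) = 94.85 — matches.

y_n = 5.31 m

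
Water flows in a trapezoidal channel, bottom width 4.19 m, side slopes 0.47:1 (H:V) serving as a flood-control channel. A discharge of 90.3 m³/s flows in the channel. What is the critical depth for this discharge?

y_c = 3.19 m

At critical depth, Q² T / (g A³) = 1, i.e. A³/T = Q²/g = 90.3²/9.81 = 831.2.
At y = 2.25 m: A³/T = 261 — low.
At y = 4.04 m: A³/T = 1863 — high.
At y = 3.19 m: A³/T = 831.6 — ≈ 831.2.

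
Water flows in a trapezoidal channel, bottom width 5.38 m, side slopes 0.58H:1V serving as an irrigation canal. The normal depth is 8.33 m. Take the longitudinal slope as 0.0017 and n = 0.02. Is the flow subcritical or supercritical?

With bottom width b = 5.38 m and side slope z = 0.58: A = (b + zy)y = (5.38 + 0.58×8.33)×8.33 = 85.06 m²; P = b + 2y√(1+z²) = 5.38 + 2×8.33×1.156 = 24.64 m.
Hydraulic radius R = A/P = 85.06/24.64 = 3.452 m.
V = (1/n) R^(2/3) √S = (1/0.02) × 3.452^(2/3) × √0.0017 = 4.709 m/s. Hydraulic depth D_h = A/T = 85.06/15.04 = 5.655 m.
Froude number Fr = V/√(g·D_h) = 4.709/√(9.81×5.655) = 0.632, which is less than 1, so the flow is subcritical.

subcritical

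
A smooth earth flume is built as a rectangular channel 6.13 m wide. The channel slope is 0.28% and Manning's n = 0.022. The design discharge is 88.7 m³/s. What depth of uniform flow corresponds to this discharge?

Manning's equation rearranged: A R^(2/3) = nQ / (1·√S) = 0.022 × 88.7 / (√0.0028) = 36.88.
Trying y = 4.72 m: A R^(2/3) = 43.73 — high.
Trying y = 3.29 m: A R^(2/3) = 27.44 — low.
Trying y = 4.13 m: A R^(2/3) = 36.9 — close enough.

y_n = 4.13 m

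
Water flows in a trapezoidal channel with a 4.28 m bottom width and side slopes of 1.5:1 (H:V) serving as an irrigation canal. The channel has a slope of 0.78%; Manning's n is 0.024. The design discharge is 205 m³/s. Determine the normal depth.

Manning's equation rearranged: A R^(2/3) = nQ / (1·√S) = 0.024 × 205 / (√0.0078) = 55.71.
Try y = 4.25 m: A R^(2/3) = 79.13 — high.
Try y = 3.6 m: A R^(2/3) = 55.67 — ≈ 55.71.

y_n = 3.6 m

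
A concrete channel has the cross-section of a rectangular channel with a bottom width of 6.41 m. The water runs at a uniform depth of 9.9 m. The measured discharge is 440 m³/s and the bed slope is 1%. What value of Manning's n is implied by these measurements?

n = 0.026

Flow area A = b·y = 6.41 × 9.9 = 63.46 m². Wetted perimeter P = b + 2y = 6.41 + 2×9.9 = 26.21 m.
Hydraulic radius R = A/P = 63.46/26.21 = 2.421 m.
Rearranging Manning's equation: n = (1/Q) A R^(2/3) S^(1/2) = (1/440) × 63.46 × 2.421^(2/3) × √0.01 = 0.026.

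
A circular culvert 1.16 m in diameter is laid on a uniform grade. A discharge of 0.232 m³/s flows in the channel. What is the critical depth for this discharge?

y_c = 0.257 m

At critical depth, Q² T / (g A³) = 1, i.e. A³/T = Q²/g = 0.232²/9.81 = 0.005487.
Trying y = 0.22 m: A³/T = 0.002981 — too small.
Trying y = 0.311 m: A³/T = 0.01153 — too large.
Trying y = 0.257 m: A³/T = 0.005479 — matches.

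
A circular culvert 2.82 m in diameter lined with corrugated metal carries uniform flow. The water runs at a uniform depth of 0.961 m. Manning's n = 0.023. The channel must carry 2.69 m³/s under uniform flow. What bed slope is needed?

For a circular section of diameter D = 2.82 m at depth y = 0.961 m, the central angle is θ = 2 arccos(1 − 2y/D) = 2.493 rad. Then A = (D²/8)(θ − sin θ) = 1.878 m² and P = Dθ/2 = 3.516 m.
Hydraulic radius R = A/P = 1.878/3.516 = 0.5343 m.
From Manning's equation, S = [nQ / (1 A R^(2/3))]² = [0.023 × 2.69 / (1 × 1.878 × 0.5343^(2/3))]² = 0.0025.

S = 0.0025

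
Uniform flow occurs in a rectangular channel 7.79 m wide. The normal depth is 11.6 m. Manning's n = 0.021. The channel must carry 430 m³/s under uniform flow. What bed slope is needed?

S = 0.0024

Flow area A = b·y = 7.79 × 11.6 = 90.36 m². Wetted perimeter P = b + 2y = 7.79 + 2×11.6 = 30.99 m.
Hydraulic radius R = A/P = 90.36/30.99 = 2.916 m.
From Manning's equation, S = [nQ / (1 A R^(2/3))]² = [0.021 × 430 / (1 × 90.36 × 2.916^(2/3))]² = 0.0024.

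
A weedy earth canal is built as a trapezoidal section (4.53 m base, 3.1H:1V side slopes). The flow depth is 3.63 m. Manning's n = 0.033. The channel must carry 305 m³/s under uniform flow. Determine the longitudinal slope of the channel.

With bottom width b = 4.53 m and side slope z = 3.1: A = (b + zy)y = (4.53 + 3.1×3.63)×3.63 = 57.29 m²; P = b + 2y√(1+z²) = 4.53 + 2×3.63×3.257 = 28.18 m.
Hydraulic radius R = A/P = 57.29/28.18 = 2.033 m.
From Manning's equation, S = [nQ / (1 A R^(2/3))]² = [0.033 × 305 / (1 × 57.29 × 2.033^(2/3))]² = 0.012.

S = 0.012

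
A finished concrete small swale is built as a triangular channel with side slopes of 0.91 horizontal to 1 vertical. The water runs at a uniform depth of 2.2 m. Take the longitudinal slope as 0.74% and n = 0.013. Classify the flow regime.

supercritical

For a triangular section with side slope z = 0.91: A = zy² = 0.91×2.2² = 4.404 m²; P = 2y√(1+z²) = 2×2.2×1.352 = 5.949 m.
Hydraulic radius R = A/P = 4.404/5.949 = 0.7403 m.
V = (1/n) R^(2/3) √S = (1/0.013) × 0.7403^(2/3) × √0.0074 = 5.415 m/s. Hydraulic depth D_h = A/T = 4.404/4.004 = 1.1 m.
Froude number Fr = V/√(g·D_h) = 5.415/√(9.81×1.1) = 1.65, which is greater than 1, so the flow is supercritical.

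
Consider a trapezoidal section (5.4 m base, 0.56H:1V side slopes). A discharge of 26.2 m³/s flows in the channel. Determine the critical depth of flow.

At critical depth, Q² T / (g A³) = 1, i.e. A³/T = Q²/g = 26.2²/9.81 = 69.97.
Trying y = 0.967 m: A³/T = 29.25 — too small.
Trying y = 1.57 m: A³/T = 133.8 — too large.
Trying y = 1.28 m: A³/T = 70.23 — matches.

y_c = 1.28 m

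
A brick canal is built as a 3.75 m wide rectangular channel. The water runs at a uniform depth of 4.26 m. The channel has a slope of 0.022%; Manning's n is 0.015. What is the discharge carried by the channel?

Q = 18.8 m³/s

Flow area A = b·y = 3.75 × 4.26 = 15.97 m². Wetted perimeter P = b + 2y = 3.75 + 2×4.26 = 12.27 m.
Hydraulic radius R = A/P = 15.97/12.27 = 1.302 m.
Manning's equation: Q = (1/n) A R^(2/3) S^(1/2) = (1/0.015) × 15.97 × 1.302^(2/3) × 0.00022^(1/2) = 18.8 m³/s.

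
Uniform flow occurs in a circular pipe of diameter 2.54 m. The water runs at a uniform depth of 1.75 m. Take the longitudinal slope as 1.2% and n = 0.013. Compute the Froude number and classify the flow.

For a circular section of diameter D = 2.54 m at depth y = 1.75 m, the central angle is θ = 2 arccos(1 − 2y/D) = 3.917 rad. Then A = (D²/8)(θ − sin θ) = 3.723 m² and P = Dθ/2 = 4.974 m.
Hydraulic radius R = A/P = 3.723/4.974 = 0.7485 m.
V = (1/n) R^(2/3) √S = (1/0.013) × 0.7485^(2/3) × √0.012 = 6.946 m/s. Hydraulic depth D_h = A/T = 3.723/2.352 = 1.583 m.
Froude number Fr = V/√(g·D_h) = 6.946/√(9.81×1.583) = 1.76, which is greater than 1, so the flow is supercritical.

supercritical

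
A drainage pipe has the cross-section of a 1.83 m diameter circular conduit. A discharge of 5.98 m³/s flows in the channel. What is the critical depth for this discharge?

At critical depth, Q² T / (g A³) = 1, i.e. A³/T = Q²/g = 5.98²/9.81 = 3.645.
Try y = 1.04 m: A³/T = 2.027 — low.
Try y = 1.32 m: A³/T = 5.108 — high.
Try y = 1.21 m: A³/T = 3.628 — close enough.

y_c = 1.21 m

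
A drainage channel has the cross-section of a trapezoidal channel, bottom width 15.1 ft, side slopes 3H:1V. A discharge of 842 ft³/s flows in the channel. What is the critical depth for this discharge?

At critical depth, Q² T / (g A³) = 1, i.e. A³/T = Q²/g = 842²/32.2 = 22020.
At y = 2.71 ft: A³/T = 7956 — low.
At y = 4.25 ft: A³/T = 40840 — high.
At y = 3.6 ft: A³/T = 22090 — matches.

y_c = 3.6 ft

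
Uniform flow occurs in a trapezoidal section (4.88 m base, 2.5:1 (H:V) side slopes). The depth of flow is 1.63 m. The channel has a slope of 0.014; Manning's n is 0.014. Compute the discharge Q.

With bottom width b = 4.88 m and side slope z = 2.5: A = (b + zy)y = (4.88 + 2.5×1.63)×1.63 = 14.6 m²; P = b + 2y√(1+z²) = 4.88 + 2×1.63×2.693 = 13.66 m.
Hydraulic radius R = A/P = 14.6/13.66 = 1.069 m.
Manning's equation: Q = (1/n) A R^(2/3) S^(1/2) = (1/0.014) × 14.6 × 1.069^(2/3) × 0.014^(1/2) = 129 m³/s.

Q = 129 m³/s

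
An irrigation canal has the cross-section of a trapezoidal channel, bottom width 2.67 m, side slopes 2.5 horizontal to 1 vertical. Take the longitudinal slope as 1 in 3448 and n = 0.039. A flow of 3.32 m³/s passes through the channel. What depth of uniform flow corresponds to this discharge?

Manning's equation rearranged: A R^(2/3) = nQ / (1·√S) = 0.039 × 3.32 / (√0.00029) = 7.603.
Try y = 1.6 m: A R^(2/3) = 10.28 — high.
Try y = 0.983 m: A R^(2/3) = 3.716 — low.
Try y = 1.39 m: A R^(2/3) = 7.611 — close enough.

y_n = 1.39 m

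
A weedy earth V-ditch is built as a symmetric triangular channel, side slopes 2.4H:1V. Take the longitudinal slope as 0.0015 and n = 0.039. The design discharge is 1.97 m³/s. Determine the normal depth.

Manning's equation rearranged: A R^(2/3) = nQ / (1·√S) = 0.039 × 1.97 / (√0.0015) = 1.984.
Try y = 0.891 m: A R^(2/3) = 1.054 — too small.
Try y = 1.23 m: A R^(2/3) = 2.489 — too large.
Try y = 1.13 m: A R^(2/3) = 1.986 — ≈ 1.984.

y_n = 1.13 m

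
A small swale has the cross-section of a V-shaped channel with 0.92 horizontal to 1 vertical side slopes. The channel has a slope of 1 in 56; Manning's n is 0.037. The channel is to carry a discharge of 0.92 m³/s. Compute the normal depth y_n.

Manning's equation rearranged: A R^(2/3) = nQ / (1·√S) = 0.037 × 0.92 / (√0.01786) = 0.2547.
Trying y = 0.724 m: A R^(2/3) = 0.1889 — short.
Trying y = 0.81 m: A R^(2/3) = 0.2548 — ≈ 0.2547.

y_n = 0.81 m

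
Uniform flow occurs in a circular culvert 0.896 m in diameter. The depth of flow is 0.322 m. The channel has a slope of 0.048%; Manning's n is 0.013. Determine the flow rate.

For a circular section of diameter D = 0.896 m at depth y = 0.322 m, the central angle is θ = 2 arccos(1 − 2y/D) = 2.571 rad. Then A = (D²/8)(θ − sin θ) = 0.2039 m² and P = Dθ/2 = 1.152 m.
Hydraulic radius R = A/P = 0.2039/1.152 = 0.177 m.
Manning's equation: Q = (1/n) A R^(2/3) S^(1/2) = (1/0.013) × 0.2039 × 0.177^(2/3) × 0.00048^(1/2) = 0.108 m³/s.

Q = 0.108 m³/s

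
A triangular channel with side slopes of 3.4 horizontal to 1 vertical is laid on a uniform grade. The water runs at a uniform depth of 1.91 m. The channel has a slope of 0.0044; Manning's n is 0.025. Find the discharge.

Q = 31 m³/s

For a triangular section with side slope z = 3.4: A = zy² = 3.4×1.91² = 12.4 m²; P = 2y√(1+z²) = 2×1.91×3.544 = 13.54 m.
Hydraulic radius R = A/P = 12.4/13.54 = 0.9162 m.
Manning's equation: Q = (1/n) A R^(2/3) S^(1/2) = (1/0.025) × 12.4 × 0.9162^(2/3) × 0.0044^(1/2) = 31 m³/s.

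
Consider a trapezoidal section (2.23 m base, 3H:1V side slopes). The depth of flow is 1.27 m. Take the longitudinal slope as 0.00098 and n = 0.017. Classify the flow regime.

With bottom width b = 2.23 m and side slope z = 3: A = (b + zy)y = (2.23 + 3×1.27)×1.27 = 7.671 m²; P = b + 2y√(1+z²) = 2.23 + 2×1.27×3.162 = 10.26 m.
Hydraulic radius R = A/P = 7.671/10.26 = 0.7475 m.
V = (1/n) R^(2/3) √S = (1/0.017) × 0.7475^(2/3) × √0.00098 = 1.517 m/s. Hydraulic depth D_h = A/T = 7.671/9.85 = 0.7788 m.
Froude number Fr = V/√(g·D_h) = 1.517/√(9.81×0.7788) = 0.549, which is less than 1, so the flow is subcritical.

subcritical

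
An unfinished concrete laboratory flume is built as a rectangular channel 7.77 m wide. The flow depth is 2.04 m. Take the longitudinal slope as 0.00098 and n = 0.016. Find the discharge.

Flow area A = b·y = 7.77 × 2.04 = 15.85 m². Wetted perimeter P = b + 2y = 7.77 + 2×2.04 = 11.85 m.
Hydraulic radius R = A/P = 15.85/11.85 = 1.338 m.
Manning's equation: Q = (1/n) A R^(2/3) S^(1/2) = (1/0.016) × 15.85 × 1.338^(2/3) × 0.00098^(1/2) = 37.7 m³/s.

Q = 37.7 m³/s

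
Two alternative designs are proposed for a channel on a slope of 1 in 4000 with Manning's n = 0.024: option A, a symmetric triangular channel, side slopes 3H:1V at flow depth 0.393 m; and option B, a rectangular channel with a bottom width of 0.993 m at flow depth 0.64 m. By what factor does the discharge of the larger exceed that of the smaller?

Channel A: For a triangular section with side slope z = 3: A = zy² = 3×0.393² = 0.4633 m²; P = 2y√(1+z²) = 2×0.393×3.162 = 2.486 m. Hydraulic radius R = A/P = 0.4633/2.486 = 0.1864 m. Q_A = (1/0.024)·0.4633·0.1864^(2/3)·√0.00025 = 0.09961 m³/s.
Channel B: Flow area A = b·y = 0.993 × 0.64 = 0.6355 m². Wetted perimeter P = b + 2y = 0.993 + 2×0.64 = 2.273 m. Hydraulic radius R = A/P = 0.6355/2.273 = 0.2796 m. Q_B = (1/0.024)·0.6355·0.2796^(2/3)·√0.00025 = 0.179 m³/s.
The larger discharge is 0.179 m³/s and the smaller is 0.09961 m³/s; the ratio is 1.8.

1.8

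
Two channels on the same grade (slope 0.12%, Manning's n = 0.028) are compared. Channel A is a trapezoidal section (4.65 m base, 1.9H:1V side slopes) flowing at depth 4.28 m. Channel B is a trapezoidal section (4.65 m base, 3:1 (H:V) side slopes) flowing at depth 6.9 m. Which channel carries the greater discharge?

channel B

Channel A: With bottom width b = 4.65 m and side slope z = 1.9: A = (b + zy)y = (4.65 + 1.9×4.28)×4.28 = 54.71 m²; P = b + 2y√(1+z²) = 4.65 + 2×4.28×2.147 = 23.03 m. Hydraulic radius R = A/P = 54.71/23.03 = 2.376 m. Q_A = (1/0.028)·54.71·2.376^(2/3)·√0.0012 = 120.5 m³/s.
Channel B: With bottom width b = 4.65 m and side slope z = 3: A = (b + zy)y = (4.65 + 3×6.9)×6.9 = 174.9 m²; P = b + 2y√(1+z²) = 4.65 + 2×6.9×3.162 = 48.29 m. Hydraulic radius R = A/P = 174.9/48.29 = 3.622 m. Q_B = (1/0.028)·174.9·3.622^(2/3)·√0.0012 = 510.4 m³/s.
Q_A = 120.5 m³/s vs Q_B = 510.4 m³/s, so channel B carries more.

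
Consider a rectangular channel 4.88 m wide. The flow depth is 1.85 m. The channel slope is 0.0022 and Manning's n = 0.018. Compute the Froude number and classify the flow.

Flow area A = b·y = 4.88 × 1.85 = 9.028 m². Wetted perimeter P = b + 2y = 4.88 + 2×1.85 = 8.58 m.
Hydraulic radius R = A/P = 9.028/8.58 = 1.052 m.
V = (1/n) R^(2/3) √S = (1/0.018) × 1.052^(2/3) × √0.0022 = 2.696 m/s. Hydraulic depth D_h = A/T = 9.028/4.88 = 1.85 m.
Froude number Fr = V/√(g·D_h) = 2.696/√(9.81×1.85) = 0.633, which is less than 1, so the flow is subcritical.

subcritical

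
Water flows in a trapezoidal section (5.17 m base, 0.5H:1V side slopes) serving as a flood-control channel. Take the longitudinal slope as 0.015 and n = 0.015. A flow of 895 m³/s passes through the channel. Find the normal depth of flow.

y_n = 6.55 m

Manning's equation rearranged: A R^(2/3) = nQ / (1·√S) = 0.015 × 895 / (√0.015) = 109.6.
At y = 8.05 m: A R^(2/3) = 160.6 — over.
At y = 5.03 m: A R^(2/3) = 68.41 — short.
At y = 6.55 m: A R^(2/3) = 109.7 — ≈ 109.6.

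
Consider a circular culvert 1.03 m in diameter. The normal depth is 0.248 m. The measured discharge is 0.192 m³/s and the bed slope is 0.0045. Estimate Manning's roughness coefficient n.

For a circular section of diameter D = 1.03 m at depth y = 0.248 m, the central angle is θ = 2 arccos(1 − 2y/D) = 2.052 rad. Then A = (D²/8)(θ − sin θ) = 0.1545 m² and P = Dθ/2 = 1.057 m.
Hydraulic radius R = A/P = 0.1545/1.057 = 0.1462 m.
Rearranging Manning's equation: n = (1/Q) A R^(2/3) S^(1/2) = (1/0.192) × 0.1545 × 0.1462^(2/3) × √0.0045 = 0.015.

n = 0.015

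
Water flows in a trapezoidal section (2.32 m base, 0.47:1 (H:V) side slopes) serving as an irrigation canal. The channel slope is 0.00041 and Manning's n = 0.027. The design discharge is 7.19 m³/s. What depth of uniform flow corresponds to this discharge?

Manning's equation rearranged: A R^(2/3) = nQ / (1·√S) = 0.027 × 7.19 / (√0.00041) = 9.587.
At y = 1.95 m: A R^(2/3) = 6.108 — too small.
At y = 2.78 m: A R^(2/3) = 11.33 — too large.
At y = 2.53 m: A R^(2/3) = 9.588 — matches.

y_n = 2.53 m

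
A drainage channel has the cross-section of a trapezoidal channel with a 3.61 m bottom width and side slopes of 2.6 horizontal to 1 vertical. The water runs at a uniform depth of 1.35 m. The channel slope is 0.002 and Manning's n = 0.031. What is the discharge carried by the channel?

Q = 12.6 m³/s

With bottom width b = 3.61 m and side slope z = 2.6: A = (b + zy)y = (3.61 + 2.6×1.35)×1.35 = 9.612 m²; P = b + 2y√(1+z²) = 3.61 + 2×1.35×2.786 = 11.13 m.
Hydraulic radius R = A/P = 9.612/11.13 = 0.8635 m.
Manning's equation: Q = (1/n) A R^(2/3) S^(1/2) = (1/0.031) × 9.612 × 0.8635^(2/3) × 0.002^(1/2) = 12.6 m³/s.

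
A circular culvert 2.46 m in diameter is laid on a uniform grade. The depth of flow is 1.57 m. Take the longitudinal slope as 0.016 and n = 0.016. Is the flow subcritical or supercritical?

supercritical

For a circular section of diameter D = 2.46 m at depth y = 1.57 m, the central angle is θ = 2 arccos(1 − 2y/D) = 3.702 rad. Then A = (D²/8)(θ − sin θ) = 3.202 m² and P = Dθ/2 = 4.553 m.
Hydraulic radius R = A/P = 3.202/4.553 = 0.7033 m.
V = (1/n) R^(2/3) √S = (1/0.016) × 0.7033^(2/3) × √0.016 = 6.252 m/s. Hydraulic depth D_h = A/T = 3.202/2.364 = 1.354 m.
Froude number Fr = V/√(g·D_h) = 6.252/√(9.81×1.354) = 1.72, which is greater than 1, so the flow is supercritical.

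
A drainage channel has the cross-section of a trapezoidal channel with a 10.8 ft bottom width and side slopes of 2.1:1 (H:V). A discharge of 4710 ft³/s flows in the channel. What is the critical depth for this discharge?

y_c = 10.3 ft

At critical depth, Q² T / (g A³) = 1, i.e. A³/T = Q²/g = 4710²/32.2 = 688900.
At y = 12.6 ft: A³/T = 1624000 — over.
At y = 10.3 ft: A³/T = 689400 — ≈ 688900.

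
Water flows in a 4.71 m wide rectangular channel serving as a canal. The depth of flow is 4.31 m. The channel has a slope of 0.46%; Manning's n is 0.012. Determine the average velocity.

V = 7.48 m/s

Flow area A = b·y = 4.71 × 4.31 = 20.3 m². Wetted perimeter P = b + 2y = 4.71 + 2×4.31 = 13.33 m.
Hydraulic radius R = A/P = 20.3/13.33 = 1.523 m.
From Manning's equation, V = (1/n) R^(2/3) S^(1/2) = (1/0.012) × 1.523^(2/3) × 0.0046^(1/2) = 7.48 m/s.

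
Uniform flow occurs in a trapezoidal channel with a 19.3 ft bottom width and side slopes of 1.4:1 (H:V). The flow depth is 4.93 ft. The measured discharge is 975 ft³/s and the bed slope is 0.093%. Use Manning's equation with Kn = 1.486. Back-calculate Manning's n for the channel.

n = 0.014

With bottom width b = 19.3 ft and side slope z = 1.4: A = (b + zy)y = (19.3 + 1.4×4.93)×4.93 = 129.2 ft²; P = b + 2y√(1+z²) = 19.3 + 2×4.93×1.72 = 36.26 ft.
Hydraulic radius R = A/P = 129.2/36.26 = 3.562 ft.
Rearranging Manning's equation: n = (1.486/Q) A R^(2/3) S^(1/2) = (1.486/975) × 129.2 × 3.562^(2/3) × √0.00093 = 0.014.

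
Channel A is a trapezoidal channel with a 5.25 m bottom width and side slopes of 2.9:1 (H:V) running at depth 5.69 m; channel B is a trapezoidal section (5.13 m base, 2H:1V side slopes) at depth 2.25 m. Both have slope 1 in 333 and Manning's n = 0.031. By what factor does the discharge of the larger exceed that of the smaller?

Channel A: With bottom width b = 5.25 m and side slope z = 2.9: A = (b + zy)y = (5.25 + 2.9×5.69)×5.69 = 123.8 m²; P = b + 2y√(1+z²) = 5.25 + 2×5.69×3.068 = 40.16 m. Hydraulic radius R = A/P = 123.8/40.16 = 3.082 m. Q_A = (1/0.031)·123.8·3.082^(2/3)·√0.003003 = 463.3 m³/s.
Channel B: With bottom width b = 5.13 m and side slope z = 2: A = (b + zy)y = (5.13 + 2×2.25)×2.25 = 21.67 m²; P = b + 2y√(1+z²) = 5.13 + 2×2.25×2.236 = 15.19 m. Hydraulic radius R = A/P = 21.67/15.19 = 1.426 m. Q_B = (1/0.031)·21.67·1.426^(2/3)·√0.003003 = 48.53 m³/s.
The larger discharge is 463.3 m³/s and the smaller is 48.53 m³/s; the ratio is 9.55.

9.55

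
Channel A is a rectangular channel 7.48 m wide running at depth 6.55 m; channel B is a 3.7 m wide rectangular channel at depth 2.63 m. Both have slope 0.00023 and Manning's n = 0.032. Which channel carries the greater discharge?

channel A

Channel A: Flow area A = b·y = 7.48 × 6.55 = 48.99 m². Wetted perimeter P = b + 2y = 7.48 + 2×6.55 = 20.58 m. Hydraulic radius R = A/P = 48.99/20.58 = 2.381 m. Q_A = (1/0.032)·48.99·2.381^(2/3)·√0.00023 = 41.4 m³/s.
Channel B: Flow area A = b·y = 3.7 × 2.63 = 9.731 m². Wetted perimeter P = b + 2y = 3.7 + 2×2.63 = 8.96 m. Hydraulic radius R = A/P = 9.731/8.96 = 1.086 m. Q_B = (1/0.032)·9.731·1.086^(2/3)·√0.00023 = 4.873 m³/s.
Q_A = 41.4 m³/s vs Q_B = 4.873 m³/s, so channel A carries more.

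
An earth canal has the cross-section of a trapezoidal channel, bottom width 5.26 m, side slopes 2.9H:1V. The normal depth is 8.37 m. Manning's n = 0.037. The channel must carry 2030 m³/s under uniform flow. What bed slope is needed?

With bottom width b = 5.26 m and side slope z = 2.9: A = (b + zy)y = (5.26 + 2.9×8.37)×8.37 = 247.2 m²; P = b + 2y√(1+z²) = 5.26 + 2×8.37×3.068 = 56.61 m.
Hydraulic radius R = A/P = 247.2/56.61 = 4.366 m.
From Manning's equation, S = [nQ / (1 A R^(2/3))]² = [0.037 × 2030 / (1 × 247.2 × 4.366^(2/3))]² = 0.0129.

S = 0.0129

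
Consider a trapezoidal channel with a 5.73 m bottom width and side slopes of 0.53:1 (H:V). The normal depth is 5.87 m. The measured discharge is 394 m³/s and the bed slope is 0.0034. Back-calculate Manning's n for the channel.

With bottom width b = 5.73 m and side slope z = 0.53: A = (b + zy)y = (5.73 + 0.53×5.87)×5.87 = 51.9 m²; P = b + 2y√(1+z²) = 5.73 + 2×5.87×1.132 = 19.02 m.
Hydraulic radius R = A/P = 51.9/19.02 = 2.729 m.
Rearranging Manning's equation: n = (1/Q) A R^(2/3) S^(1/2) = (1/394) × 51.9 × 2.729^(2/3) × √0.0034 = 0.015.

n = 0.015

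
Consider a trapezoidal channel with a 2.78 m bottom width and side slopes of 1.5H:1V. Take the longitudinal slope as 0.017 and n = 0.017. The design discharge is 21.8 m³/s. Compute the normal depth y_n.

y_n = 0.926 m

Manning's equation rearranged: A R^(2/3) = nQ / (1·√S) = 0.017 × 21.8 / (√0.017) = 2.842.
Try y = 1.07 m: A R^(2/3) = 3.723 — too large.
Try y = 0.631 m: A R^(2/3) = 1.412 — too small.
Try y = 0.926 m: A R^(2/3) = 2.84 — matches.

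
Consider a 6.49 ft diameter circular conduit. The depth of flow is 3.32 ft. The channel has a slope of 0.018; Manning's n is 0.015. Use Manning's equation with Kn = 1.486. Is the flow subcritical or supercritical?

For a circular section of diameter D = 6.49 ft at depth y = 3.32 ft, the central angle is θ = 2 arccos(1 − 2y/D) = 3.188 rad. Then A = (D²/8)(θ − sin θ) = 17.03 ft² and P = Dθ/2 = 10.34 ft.
Hydraulic radius R = A/P = 17.03/10.34 = 1.646 ft.
V = (1.486/n) R^(2/3) √S = (1.486/0.015) × 1.646^(2/3) × √0.018 = 18.53 ft/s. Hydraulic depth D_h = A/T = 17.03/6.488 = 2.624 ft.
Froude number Fr = V/√(g·D_h) = 18.53/√(32.2×2.624) = 2.02, which is greater than 1, so the flow is supercritical.

supercritical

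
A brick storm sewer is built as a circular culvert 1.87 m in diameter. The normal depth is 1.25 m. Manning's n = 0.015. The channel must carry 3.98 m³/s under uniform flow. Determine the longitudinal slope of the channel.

For a circular section of diameter D = 1.87 m at depth y = 1.25 m, the central angle is θ = 2 arccos(1 − 2y/D) = 3.829 rad. Then A = (D²/8)(θ − sin θ) = 1.951 m² and P = Dθ/2 = 3.58 m.
Hydraulic radius R = A/P = 1.951/3.58 = 0.545 m.
From Manning's equation, S = [nQ / (1 A R^(2/3))]² = [0.015 × 3.98 / (1 × 1.951 × 0.545^(2/3))]² = 0.0021.

S = 0.0021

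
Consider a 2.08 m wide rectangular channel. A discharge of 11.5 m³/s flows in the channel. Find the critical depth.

y_c = 1.46 m

For a rectangular channel, critical depth y_c = (q²/g)^(1/3) where q = Q/b = 11.5/2.08 = 5.529 m²/s.
So y_c = (5.529²/9.81)^(1/3) = 1.46 m.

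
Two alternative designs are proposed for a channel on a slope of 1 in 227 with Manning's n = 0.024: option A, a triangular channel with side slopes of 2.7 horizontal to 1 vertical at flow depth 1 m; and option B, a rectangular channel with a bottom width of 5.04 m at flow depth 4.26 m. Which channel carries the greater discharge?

Channel A: For a triangular section with side slope z = 2.7: A = zy² = 2.7×1² = 2.7 m²; P = 2y√(1+z²) = 2×1×2.879 = 5.758 m. Hydraulic radius R = A/P = 2.7/5.758 = 0.4689 m. Q_A = (1/0.024)·2.7·0.4689^(2/3)·√0.004405 = 4.507 m³/s.
Channel B: Flow area A = b·y = 5.04 × 4.26 = 21.47 m². Wetted perimeter P = b + 2y = 5.04 + 2×4.26 = 13.56 m. Hydraulic radius R = A/P = 21.47/13.56 = 1.583 m. Q_B = (1/0.024)·21.47·1.583^(2/3)·√0.004405 = 80.66 m³/s.
Q_A = 4.507 m³/s vs Q_B = 80.66 m³/s, so channel B carries more.

channel B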